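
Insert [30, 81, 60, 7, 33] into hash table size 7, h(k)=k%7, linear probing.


Insert 30: h=2 -> slot 2
Insert 81: h=4 -> slot 4
Insert 60: h=4, 1 probes -> slot 5
Insert 7: h=0 -> slot 0
Insert 33: h=5, 1 probes -> slot 6

Table: [7, None, 30, None, 81, 60, 33]


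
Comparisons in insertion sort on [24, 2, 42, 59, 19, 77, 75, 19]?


Algorithm: insertion sort
Input: [24, 2, 42, 59, 19, 77, 75, 19]
Sorted: [2, 19, 19, 24, 42, 59, 75, 77]

16


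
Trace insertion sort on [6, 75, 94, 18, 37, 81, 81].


Initial: [6, 75, 94, 18, 37, 81, 81]
Insert 75: [6, 75, 94, 18, 37, 81, 81]
Insert 94: [6, 75, 94, 18, 37, 81, 81]
Insert 18: [6, 18, 75, 94, 37, 81, 81]
Insert 37: [6, 18, 37, 75, 94, 81, 81]
Insert 81: [6, 18, 37, 75, 81, 94, 81]
Insert 81: [6, 18, 37, 75, 81, 81, 94]

Sorted: [6, 18, 37, 75, 81, 81, 94]


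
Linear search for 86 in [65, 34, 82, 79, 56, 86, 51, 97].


i=0: 65!=86
i=1: 34!=86
i=2: 82!=86
i=3: 79!=86
i=4: 56!=86
i=5: 86==86 found!

Found at 5, 6 comps


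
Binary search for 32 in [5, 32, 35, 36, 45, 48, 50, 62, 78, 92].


Step 1: lo=0, hi=9, mid=4, val=45
Step 2: lo=0, hi=3, mid=1, val=32

Found at index 1


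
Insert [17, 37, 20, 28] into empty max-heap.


Insert 17: [17]
Insert 37: [37, 17]
Insert 20: [37, 17, 20]
Insert 28: [37, 28, 20, 17]

Final heap: [37, 28, 20, 17]


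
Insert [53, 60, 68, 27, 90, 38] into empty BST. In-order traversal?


Insert 53: root
Insert 60: R from 53
Insert 68: R from 53 -> R from 60
Insert 27: L from 53
Insert 90: R from 53 -> R from 60 -> R from 68
Insert 38: L from 53 -> R from 27

In-order: [27, 38, 53, 60, 68, 90]


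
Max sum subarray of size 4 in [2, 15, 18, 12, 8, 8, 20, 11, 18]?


[0:4]: 47
[1:5]: 53
[2:6]: 46
[3:7]: 48
[4:8]: 47
[5:9]: 57

Max: 57 at [5:9]


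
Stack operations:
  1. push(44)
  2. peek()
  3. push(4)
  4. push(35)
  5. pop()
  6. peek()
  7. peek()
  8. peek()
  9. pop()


push(44) -> [44]
peek()->44
push(4) -> [44, 4]
push(35) -> [44, 4, 35]
pop()->35, [44, 4]
peek()->4
peek()->4
peek()->4
pop()->4, [44]

Final stack: [44]


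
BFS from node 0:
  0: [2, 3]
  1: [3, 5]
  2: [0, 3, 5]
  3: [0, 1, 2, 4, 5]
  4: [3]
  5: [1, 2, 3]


Visit 0, enqueue [2, 3]
Visit 2, enqueue [5]
Visit 3, enqueue [1, 4]
Visit 5, enqueue []
Visit 1, enqueue []
Visit 4, enqueue []

BFS order: [0, 2, 3, 5, 1, 4]


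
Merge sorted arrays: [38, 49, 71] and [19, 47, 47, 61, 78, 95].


Take 19 from B
Take 38 from A
Take 47 from B
Take 47 from B
Take 49 from A
Take 61 from B
Take 71 from A

Merged: [19, 38, 47, 47, 49, 61, 71, 78, 95]


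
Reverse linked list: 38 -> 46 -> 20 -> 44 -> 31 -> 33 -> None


Step 1: curr=38, set curr.next=prev(None) | reversed so far: 38
Step 2: curr=46, set curr.next=prev(38) | reversed so far: 46 -> 38
Step 3: curr=20, set curr.next=prev(46) | reversed so far: 20 -> 46 -> 38
Step 4: curr=44, set curr.next=prev(20) | reversed so far: 44 -> 20 -> 46 -> 38
Step 5: curr=31, set curr.next=prev(44) | reversed so far: 31 -> 44 -> 20 -> 46 -> 38
Step 6: curr=33, set curr.next=prev(31) | reversed so far: 33 -> 31 -> 44 -> 20 -> 46 -> 38

33 -> 31 -> 44 -> 20 -> 46 -> 38 -> None


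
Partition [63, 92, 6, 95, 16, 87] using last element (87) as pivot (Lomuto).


Pivot: 87
  63 <= 87: advance i (no swap)
  6 <= 87: swap -> [63, 6, 92, 95, 16, 87]
  16 <= 87: swap -> [63, 6, 16, 95, 92, 87]
Place pivot at 3: [63, 6, 16, 87, 92, 95]

Partitioned: [63, 6, 16, 87, 92, 95]


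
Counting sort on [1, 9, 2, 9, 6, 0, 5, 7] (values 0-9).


Input: [1, 9, 2, 9, 6, 0, 5, 7]
Counts: [1, 1, 1, 0, 0, 1, 1, 1, 0, 2]

Sorted: [0, 1, 2, 5, 6, 7, 9, 9]


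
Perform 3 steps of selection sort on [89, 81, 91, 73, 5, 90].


Initial: [89, 81, 91, 73, 5, 90]
Step 1: min=5 at 4
  Swap: [5, 81, 91, 73, 89, 90]
Step 2: min=73 at 3
  Swap: [5, 73, 91, 81, 89, 90]
Step 3: min=81 at 3
  Swap: [5, 73, 81, 91, 89, 90]

After 3 steps: [5, 73, 81, 91, 89, 90]


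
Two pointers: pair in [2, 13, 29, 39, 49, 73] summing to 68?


lo=0(2)+hi=5(73)=75
lo=0(2)+hi=4(49)=51
lo=1(13)+hi=4(49)=62
lo=2(29)+hi=4(49)=78
lo=2(29)+hi=3(39)=68

Yes: 29+39=68


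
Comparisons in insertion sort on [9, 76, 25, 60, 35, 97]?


Algorithm: insertion sort
Input: [9, 76, 25, 60, 35, 97]
Sorted: [9, 25, 35, 60, 76, 97]

9


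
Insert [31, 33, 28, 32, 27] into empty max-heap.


Insert 31: [31]
Insert 33: [33, 31]
Insert 28: [33, 31, 28]
Insert 32: [33, 32, 28, 31]
Insert 27: [33, 32, 28, 31, 27]

Final heap: [33, 32, 28, 31, 27]


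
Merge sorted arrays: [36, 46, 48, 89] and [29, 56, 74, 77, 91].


Take 29 from B
Take 36 from A
Take 46 from A
Take 48 from A
Take 56 from B
Take 74 from B
Take 77 from B
Take 89 from A

Merged: [29, 36, 46, 48, 56, 74, 77, 89, 91]


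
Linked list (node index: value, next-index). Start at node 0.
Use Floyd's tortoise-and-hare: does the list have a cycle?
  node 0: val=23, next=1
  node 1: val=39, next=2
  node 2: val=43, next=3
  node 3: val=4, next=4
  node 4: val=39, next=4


Floyd's tortoise (slow, +1) and hare (fast, +2):
  init: slow=0, fast=0
  step 1: slow=1, fast=2
  step 2: slow=2, fast=4
  step 3: slow=3, fast=4
  step 4: slow=4, fast=4
  slow == fast at node 4: cycle detected

Cycle: yes


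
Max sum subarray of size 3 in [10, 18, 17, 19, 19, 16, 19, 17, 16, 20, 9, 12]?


[0:3]: 45
[1:4]: 54
[2:5]: 55
[3:6]: 54
[4:7]: 54
[5:8]: 52
[6:9]: 52
[7:10]: 53
[8:11]: 45
[9:12]: 41

Max: 55 at [2:5]


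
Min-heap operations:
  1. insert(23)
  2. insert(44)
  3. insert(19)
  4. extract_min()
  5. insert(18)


insert(23) -> [23]
insert(44) -> [23, 44]
insert(19) -> [19, 44, 23]
extract_min()->19, [23, 44]
insert(18) -> [18, 44, 23]

Final heap: [18, 44, 23]


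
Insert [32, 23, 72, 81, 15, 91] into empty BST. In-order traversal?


Insert 32: root
Insert 23: L from 32
Insert 72: R from 32
Insert 81: R from 32 -> R from 72
Insert 15: L from 32 -> L from 23
Insert 91: R from 32 -> R from 72 -> R from 81

In-order: [15, 23, 32, 72, 81, 91]


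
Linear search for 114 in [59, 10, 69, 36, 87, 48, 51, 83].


i=0: 59!=114
i=1: 10!=114
i=2: 69!=114
i=3: 36!=114
i=4: 87!=114
i=5: 48!=114
i=6: 51!=114
i=7: 83!=114

Not found, 8 comps


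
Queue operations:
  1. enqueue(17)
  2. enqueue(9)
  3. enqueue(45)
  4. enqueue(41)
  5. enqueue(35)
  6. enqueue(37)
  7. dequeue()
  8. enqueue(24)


enqueue(17) -> [17]
enqueue(9) -> [17, 9]
enqueue(45) -> [17, 9, 45]
enqueue(41) -> [17, 9, 45, 41]
enqueue(35) -> [17, 9, 45, 41, 35]
enqueue(37) -> [17, 9, 45, 41, 35, 37]
dequeue()->17, [9, 45, 41, 35, 37]
enqueue(24) -> [9, 45, 41, 35, 37, 24]

Final queue: [9, 45, 41, 35, 37, 24]


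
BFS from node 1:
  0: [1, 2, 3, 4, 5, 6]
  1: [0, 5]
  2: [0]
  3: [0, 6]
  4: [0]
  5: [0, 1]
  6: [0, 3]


Visit 1, enqueue [0, 5]
Visit 0, enqueue [2, 3, 4, 6]
Visit 5, enqueue []
Visit 2, enqueue []
Visit 3, enqueue []
Visit 4, enqueue []
Visit 6, enqueue []

BFS order: [1, 0, 5, 2, 3, 4, 6]


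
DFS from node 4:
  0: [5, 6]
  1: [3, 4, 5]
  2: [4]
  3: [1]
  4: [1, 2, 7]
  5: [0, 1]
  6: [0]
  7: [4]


Visit 4, push [7, 2, 1]
Visit 1, push [5, 3]
Visit 3, push []
Visit 5, push [0]
Visit 0, push [6]
Visit 6, push []
Visit 2, push []
Visit 7, push []

DFS order: [4, 1, 3, 5, 0, 6, 2, 7]


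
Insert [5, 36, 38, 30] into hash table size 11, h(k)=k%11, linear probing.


Insert 5: h=5 -> slot 5
Insert 36: h=3 -> slot 3
Insert 38: h=5, 1 probes -> slot 6
Insert 30: h=8 -> slot 8

Table: [None, None, None, 36, None, 5, 38, None, 30, None, None]


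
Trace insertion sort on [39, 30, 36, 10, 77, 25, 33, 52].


Initial: [39, 30, 36, 10, 77, 25, 33, 52]
Insert 30: [30, 39, 36, 10, 77, 25, 33, 52]
Insert 36: [30, 36, 39, 10, 77, 25, 33, 52]
Insert 10: [10, 30, 36, 39, 77, 25, 33, 52]
Insert 77: [10, 30, 36, 39, 77, 25, 33, 52]
Insert 25: [10, 25, 30, 36, 39, 77, 33, 52]
Insert 33: [10, 25, 30, 33, 36, 39, 77, 52]
Insert 52: [10, 25, 30, 33, 36, 39, 52, 77]

Sorted: [10, 25, 30, 33, 36, 39, 52, 77]


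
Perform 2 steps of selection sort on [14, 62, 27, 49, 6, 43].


Initial: [14, 62, 27, 49, 6, 43]
Step 1: min=6 at 4
  Swap: [6, 62, 27, 49, 14, 43]
Step 2: min=14 at 4
  Swap: [6, 14, 27, 49, 62, 43]

After 2 steps: [6, 14, 27, 49, 62, 43]


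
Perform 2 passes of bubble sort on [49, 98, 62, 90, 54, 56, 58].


Initial: [49, 98, 62, 90, 54, 56, 58]
Pass 1: [49, 62, 90, 54, 56, 58, 98] (5 swaps)
Pass 2: [49, 62, 54, 56, 58, 90, 98] (3 swaps)

After 2 passes: [49, 62, 54, 56, 58, 90, 98]


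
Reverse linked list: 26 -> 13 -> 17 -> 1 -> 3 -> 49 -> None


Step 1: curr=26, set curr.next=prev(None) | reversed so far: 26
Step 2: curr=13, set curr.next=prev(26) | reversed so far: 13 -> 26
Step 3: curr=17, set curr.next=prev(13) | reversed so far: 17 -> 13 -> 26
Step 4: curr=1, set curr.next=prev(17) | reversed so far: 1 -> 17 -> 13 -> 26
Step 5: curr=3, set curr.next=prev(1) | reversed so far: 3 -> 1 -> 17 -> 13 -> 26
Step 6: curr=49, set curr.next=prev(3) | reversed so far: 49 -> 3 -> 1 -> 17 -> 13 -> 26

49 -> 3 -> 1 -> 17 -> 13 -> 26 -> None


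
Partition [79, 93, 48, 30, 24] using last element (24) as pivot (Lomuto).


Pivot: 24
Place pivot at 0: [24, 93, 48, 30, 79]

Partitioned: [24, 93, 48, 30, 79]


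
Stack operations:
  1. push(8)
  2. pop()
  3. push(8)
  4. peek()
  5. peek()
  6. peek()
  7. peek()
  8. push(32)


push(8) -> [8]
pop()->8, []
push(8) -> [8]
peek()->8
peek()->8
peek()->8
peek()->8
push(32) -> [8, 32]

Final stack: [8, 32]


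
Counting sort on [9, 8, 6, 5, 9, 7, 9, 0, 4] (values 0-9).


Input: [9, 8, 6, 5, 9, 7, 9, 0, 4]
Counts: [1, 0, 0, 0, 1, 1, 1, 1, 1, 3]

Sorted: [0, 4, 5, 6, 7, 8, 9, 9, 9]


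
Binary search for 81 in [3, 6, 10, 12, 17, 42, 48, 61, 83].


Step 1: lo=0, hi=8, mid=4, val=17
Step 2: lo=5, hi=8, mid=6, val=48
Step 3: lo=7, hi=8, mid=7, val=61
Step 4: lo=8, hi=8, mid=8, val=83

Not found


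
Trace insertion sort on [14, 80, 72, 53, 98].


Initial: [14, 80, 72, 53, 98]
Insert 80: [14, 80, 72, 53, 98]
Insert 72: [14, 72, 80, 53, 98]
Insert 53: [14, 53, 72, 80, 98]
Insert 98: [14, 53, 72, 80, 98]

Sorted: [14, 53, 72, 80, 98]


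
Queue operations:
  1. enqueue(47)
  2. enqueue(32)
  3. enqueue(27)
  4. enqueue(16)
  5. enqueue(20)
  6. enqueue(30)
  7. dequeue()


enqueue(47) -> [47]
enqueue(32) -> [47, 32]
enqueue(27) -> [47, 32, 27]
enqueue(16) -> [47, 32, 27, 16]
enqueue(20) -> [47, 32, 27, 16, 20]
enqueue(30) -> [47, 32, 27, 16, 20, 30]
dequeue()->47, [32, 27, 16, 20, 30]

Final queue: [32, 27, 16, 20, 30]


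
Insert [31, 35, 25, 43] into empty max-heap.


Insert 31: [31]
Insert 35: [35, 31]
Insert 25: [35, 31, 25]
Insert 43: [43, 35, 25, 31]

Final heap: [43, 35, 25, 31]


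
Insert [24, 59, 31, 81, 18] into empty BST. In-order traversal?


Insert 24: root
Insert 59: R from 24
Insert 31: R from 24 -> L from 59
Insert 81: R from 24 -> R from 59
Insert 18: L from 24

In-order: [18, 24, 31, 59, 81]


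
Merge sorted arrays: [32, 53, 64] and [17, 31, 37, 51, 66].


Take 17 from B
Take 31 from B
Take 32 from A
Take 37 from B
Take 51 from B
Take 53 from A
Take 64 from A

Merged: [17, 31, 32, 37, 51, 53, 64, 66]


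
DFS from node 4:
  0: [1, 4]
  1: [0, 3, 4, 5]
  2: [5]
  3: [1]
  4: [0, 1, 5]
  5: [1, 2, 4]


Visit 4, push [5, 1, 0]
Visit 0, push [1]
Visit 1, push [5, 3]
Visit 3, push []
Visit 5, push [2]
Visit 2, push []

DFS order: [4, 0, 1, 3, 5, 2]


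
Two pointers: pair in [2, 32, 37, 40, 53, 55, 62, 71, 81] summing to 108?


lo=0(2)+hi=8(81)=83
lo=1(32)+hi=8(81)=113
lo=1(32)+hi=7(71)=103
lo=2(37)+hi=7(71)=108

Yes: 37+71=108


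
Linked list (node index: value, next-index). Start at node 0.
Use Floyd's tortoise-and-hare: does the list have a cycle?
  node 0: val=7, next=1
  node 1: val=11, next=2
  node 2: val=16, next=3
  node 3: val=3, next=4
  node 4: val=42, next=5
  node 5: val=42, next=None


Floyd's tortoise (slow, +1) and hare (fast, +2):
  init: slow=0, fast=0
  step 1: slow=1, fast=2
  step 2: slow=2, fast=4
  step 3: fast 4->5->None, no cycle

Cycle: no


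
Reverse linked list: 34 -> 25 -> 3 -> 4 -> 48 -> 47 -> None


Step 1: curr=34, set curr.next=prev(None) | reversed so far: 34
Step 2: curr=25, set curr.next=prev(34) | reversed so far: 25 -> 34
Step 3: curr=3, set curr.next=prev(25) | reversed so far: 3 -> 25 -> 34
Step 4: curr=4, set curr.next=prev(3) | reversed so far: 4 -> 3 -> 25 -> 34
Step 5: curr=48, set curr.next=prev(4) | reversed so far: 48 -> 4 -> 3 -> 25 -> 34
Step 6: curr=47, set curr.next=prev(48) | reversed so far: 47 -> 48 -> 4 -> 3 -> 25 -> 34

47 -> 48 -> 4 -> 3 -> 25 -> 34 -> None


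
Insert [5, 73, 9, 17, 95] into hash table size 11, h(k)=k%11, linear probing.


Insert 5: h=5 -> slot 5
Insert 73: h=7 -> slot 7
Insert 9: h=9 -> slot 9
Insert 17: h=6 -> slot 6
Insert 95: h=7, 1 probes -> slot 8

Table: [None, None, None, None, None, 5, 17, 73, 95, 9, None]


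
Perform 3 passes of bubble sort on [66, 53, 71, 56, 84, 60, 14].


Initial: [66, 53, 71, 56, 84, 60, 14]
Pass 1: [53, 66, 56, 71, 60, 14, 84] (4 swaps)
Pass 2: [53, 56, 66, 60, 14, 71, 84] (3 swaps)
Pass 3: [53, 56, 60, 14, 66, 71, 84] (2 swaps)

After 3 passes: [53, 56, 60, 14, 66, 71, 84]


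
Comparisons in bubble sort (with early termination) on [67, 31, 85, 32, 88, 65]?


Algorithm: bubble sort (with early termination)
Input: [67, 31, 85, 32, 88, 65]
Sorted: [31, 32, 65, 67, 85, 88]

14


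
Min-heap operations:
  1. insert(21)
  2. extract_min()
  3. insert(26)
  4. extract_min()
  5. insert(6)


insert(21) -> [21]
extract_min()->21, []
insert(26) -> [26]
extract_min()->26, []
insert(6) -> [6]

Final heap: [6]


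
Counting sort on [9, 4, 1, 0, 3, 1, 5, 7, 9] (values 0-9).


Input: [9, 4, 1, 0, 3, 1, 5, 7, 9]
Counts: [1, 2, 0, 1, 1, 1, 0, 1, 0, 2]

Sorted: [0, 1, 1, 3, 4, 5, 7, 9, 9]


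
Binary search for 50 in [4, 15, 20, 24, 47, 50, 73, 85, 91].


Step 1: lo=0, hi=8, mid=4, val=47
Step 2: lo=5, hi=8, mid=6, val=73
Step 3: lo=5, hi=5, mid=5, val=50

Found at index 5


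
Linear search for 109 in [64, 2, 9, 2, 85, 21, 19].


i=0: 64!=109
i=1: 2!=109
i=2: 9!=109
i=3: 2!=109
i=4: 85!=109
i=5: 21!=109
i=6: 19!=109

Not found, 7 comps


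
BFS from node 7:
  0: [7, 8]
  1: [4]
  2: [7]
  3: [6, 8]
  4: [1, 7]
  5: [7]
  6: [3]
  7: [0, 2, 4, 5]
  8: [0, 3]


Visit 7, enqueue [0, 2, 4, 5]
Visit 0, enqueue [8]
Visit 2, enqueue []
Visit 4, enqueue [1]
Visit 5, enqueue []
Visit 8, enqueue [3]
Visit 1, enqueue []
Visit 3, enqueue [6]
Visit 6, enqueue []

BFS order: [7, 0, 2, 4, 5, 8, 1, 3, 6]


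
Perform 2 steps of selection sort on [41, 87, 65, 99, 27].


Initial: [41, 87, 65, 99, 27]
Step 1: min=27 at 4
  Swap: [27, 87, 65, 99, 41]
Step 2: min=41 at 4
  Swap: [27, 41, 65, 99, 87]

After 2 steps: [27, 41, 65, 99, 87]


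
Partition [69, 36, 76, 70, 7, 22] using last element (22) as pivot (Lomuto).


Pivot: 22
  7 <= 22: swap -> [7, 36, 76, 70, 69, 22]
Place pivot at 1: [7, 22, 76, 70, 69, 36]

Partitioned: [7, 22, 76, 70, 69, 36]


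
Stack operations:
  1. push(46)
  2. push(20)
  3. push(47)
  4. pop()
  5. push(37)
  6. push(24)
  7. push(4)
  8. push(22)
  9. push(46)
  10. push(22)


push(46) -> [46]
push(20) -> [46, 20]
push(47) -> [46, 20, 47]
pop()->47, [46, 20]
push(37) -> [46, 20, 37]
push(24) -> [46, 20, 37, 24]
push(4) -> [46, 20, 37, 24, 4]
push(22) -> [46, 20, 37, 24, 4, 22]
push(46) -> [46, 20, 37, 24, 4, 22, 46]
push(22) -> [46, 20, 37, 24, 4, 22, 46, 22]

Final stack: [46, 20, 37, 24, 4, 22, 46, 22]


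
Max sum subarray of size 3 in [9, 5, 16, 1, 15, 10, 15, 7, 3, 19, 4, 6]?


[0:3]: 30
[1:4]: 22
[2:5]: 32
[3:6]: 26
[4:7]: 40
[5:8]: 32
[6:9]: 25
[7:10]: 29
[8:11]: 26
[9:12]: 29

Max: 40 at [4:7]


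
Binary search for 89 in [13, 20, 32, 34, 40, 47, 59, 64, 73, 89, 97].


Step 1: lo=0, hi=10, mid=5, val=47
Step 2: lo=6, hi=10, mid=8, val=73
Step 3: lo=9, hi=10, mid=9, val=89

Found at index 9


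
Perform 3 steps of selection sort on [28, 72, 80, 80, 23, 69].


Initial: [28, 72, 80, 80, 23, 69]
Step 1: min=23 at 4
  Swap: [23, 72, 80, 80, 28, 69]
Step 2: min=28 at 4
  Swap: [23, 28, 80, 80, 72, 69]
Step 3: min=69 at 5
  Swap: [23, 28, 69, 80, 72, 80]

After 3 steps: [23, 28, 69, 80, 72, 80]


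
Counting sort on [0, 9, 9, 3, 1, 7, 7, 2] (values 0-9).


Input: [0, 9, 9, 3, 1, 7, 7, 2]
Counts: [1, 1, 1, 1, 0, 0, 0, 2, 0, 2]

Sorted: [0, 1, 2, 3, 7, 7, 9, 9]


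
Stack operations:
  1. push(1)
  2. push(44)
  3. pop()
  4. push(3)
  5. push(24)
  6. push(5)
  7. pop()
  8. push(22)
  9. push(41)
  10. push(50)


push(1) -> [1]
push(44) -> [1, 44]
pop()->44, [1]
push(3) -> [1, 3]
push(24) -> [1, 3, 24]
push(5) -> [1, 3, 24, 5]
pop()->5, [1, 3, 24]
push(22) -> [1, 3, 24, 22]
push(41) -> [1, 3, 24, 22, 41]
push(50) -> [1, 3, 24, 22, 41, 50]

Final stack: [1, 3, 24, 22, 41, 50]


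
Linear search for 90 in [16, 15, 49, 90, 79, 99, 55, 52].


i=0: 16!=90
i=1: 15!=90
i=2: 49!=90
i=3: 90==90 found!

Found at 3, 4 comps


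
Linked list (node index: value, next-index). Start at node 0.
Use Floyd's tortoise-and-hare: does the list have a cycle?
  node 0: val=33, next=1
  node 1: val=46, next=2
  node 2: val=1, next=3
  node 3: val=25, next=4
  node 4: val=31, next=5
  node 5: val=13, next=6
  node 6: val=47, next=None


Floyd's tortoise (slow, +1) and hare (fast, +2):
  init: slow=0, fast=0
  step 1: slow=1, fast=2
  step 2: slow=2, fast=4
  step 3: slow=3, fast=6
  step 4: fast -> None, no cycle

Cycle: no


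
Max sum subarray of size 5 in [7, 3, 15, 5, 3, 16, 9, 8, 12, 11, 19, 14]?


[0:5]: 33
[1:6]: 42
[2:7]: 48
[3:8]: 41
[4:9]: 48
[5:10]: 56
[6:11]: 59
[7:12]: 64

Max: 64 at [7:12]


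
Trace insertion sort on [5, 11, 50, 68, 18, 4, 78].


Initial: [5, 11, 50, 68, 18, 4, 78]
Insert 11: [5, 11, 50, 68, 18, 4, 78]
Insert 50: [5, 11, 50, 68, 18, 4, 78]
Insert 68: [5, 11, 50, 68, 18, 4, 78]
Insert 18: [5, 11, 18, 50, 68, 4, 78]
Insert 4: [4, 5, 11, 18, 50, 68, 78]
Insert 78: [4, 5, 11, 18, 50, 68, 78]

Sorted: [4, 5, 11, 18, 50, 68, 78]


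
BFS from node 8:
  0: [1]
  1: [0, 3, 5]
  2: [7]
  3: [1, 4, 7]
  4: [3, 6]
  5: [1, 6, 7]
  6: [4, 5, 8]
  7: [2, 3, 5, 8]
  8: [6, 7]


Visit 8, enqueue [6, 7]
Visit 6, enqueue [4, 5]
Visit 7, enqueue [2, 3]
Visit 4, enqueue []
Visit 5, enqueue [1]
Visit 2, enqueue []
Visit 3, enqueue []
Visit 1, enqueue [0]
Visit 0, enqueue []

BFS order: [8, 6, 7, 4, 5, 2, 3, 1, 0]


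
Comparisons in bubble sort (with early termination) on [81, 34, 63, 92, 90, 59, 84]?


Algorithm: bubble sort (with early termination)
Input: [81, 34, 63, 92, 90, 59, 84]
Sorted: [34, 59, 63, 81, 84, 90, 92]

20


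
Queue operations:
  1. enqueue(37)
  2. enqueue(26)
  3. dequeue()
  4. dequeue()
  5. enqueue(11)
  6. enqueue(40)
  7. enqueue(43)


enqueue(37) -> [37]
enqueue(26) -> [37, 26]
dequeue()->37, [26]
dequeue()->26, []
enqueue(11) -> [11]
enqueue(40) -> [11, 40]
enqueue(43) -> [11, 40, 43]

Final queue: [11, 40, 43]


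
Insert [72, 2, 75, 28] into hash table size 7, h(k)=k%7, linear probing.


Insert 72: h=2 -> slot 2
Insert 2: h=2, 1 probes -> slot 3
Insert 75: h=5 -> slot 5
Insert 28: h=0 -> slot 0

Table: [28, None, 72, 2, None, 75, None]


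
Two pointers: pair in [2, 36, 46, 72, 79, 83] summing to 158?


lo=0(2)+hi=5(83)=85
lo=1(36)+hi=5(83)=119
lo=2(46)+hi=5(83)=129
lo=3(72)+hi=5(83)=155
lo=4(79)+hi=5(83)=162

No pair found


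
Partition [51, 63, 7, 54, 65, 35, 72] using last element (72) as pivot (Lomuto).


Pivot: 72
  51 <= 72: advance i (no swap)
  63 <= 72: advance i (no swap)
  7 <= 72: advance i (no swap)
  54 <= 72: advance i (no swap)
  65 <= 72: advance i (no swap)
  35 <= 72: advance i (no swap)
Place pivot at 6: [51, 63, 7, 54, 65, 35, 72]

Partitioned: [51, 63, 7, 54, 65, 35, 72]


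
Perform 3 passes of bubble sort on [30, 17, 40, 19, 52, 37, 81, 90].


Initial: [30, 17, 40, 19, 52, 37, 81, 90]
Pass 1: [17, 30, 19, 40, 37, 52, 81, 90] (3 swaps)
Pass 2: [17, 19, 30, 37, 40, 52, 81, 90] (2 swaps)
Pass 3: [17, 19, 30, 37, 40, 52, 81, 90] (0 swaps)

After 3 passes: [17, 19, 30, 37, 40, 52, 81, 90]


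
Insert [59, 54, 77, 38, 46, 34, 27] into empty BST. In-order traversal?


Insert 59: root
Insert 54: L from 59
Insert 77: R from 59
Insert 38: L from 59 -> L from 54
Insert 46: L from 59 -> L from 54 -> R from 38
Insert 34: L from 59 -> L from 54 -> L from 38
Insert 27: L from 59 -> L from 54 -> L from 38 -> L from 34

In-order: [27, 34, 38, 46, 54, 59, 77]


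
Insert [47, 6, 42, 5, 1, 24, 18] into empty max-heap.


Insert 47: [47]
Insert 6: [47, 6]
Insert 42: [47, 6, 42]
Insert 5: [47, 6, 42, 5]
Insert 1: [47, 6, 42, 5, 1]
Insert 24: [47, 6, 42, 5, 1, 24]
Insert 18: [47, 6, 42, 5, 1, 24, 18]

Final heap: [47, 6, 42, 5, 1, 24, 18]


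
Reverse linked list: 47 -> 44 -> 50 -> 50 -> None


Step 1: curr=47, set curr.next=prev(None) | reversed so far: 47
Step 2: curr=44, set curr.next=prev(47) | reversed so far: 44 -> 47
Step 3: curr=50, set curr.next=prev(44) | reversed so far: 50 -> 44 -> 47
Step 4: curr=50, set curr.next=prev(50) | reversed so far: 50 -> 50 -> 44 -> 47

50 -> 50 -> 44 -> 47 -> None


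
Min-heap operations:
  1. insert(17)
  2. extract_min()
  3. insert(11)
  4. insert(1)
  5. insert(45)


insert(17) -> [17]
extract_min()->17, []
insert(11) -> [11]
insert(1) -> [1, 11]
insert(45) -> [1, 11, 45]

Final heap: [1, 11, 45]


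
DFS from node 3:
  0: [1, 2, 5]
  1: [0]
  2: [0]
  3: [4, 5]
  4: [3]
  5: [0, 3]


Visit 3, push [5, 4]
Visit 4, push []
Visit 5, push [0]
Visit 0, push [2, 1]
Visit 1, push []
Visit 2, push []

DFS order: [3, 4, 5, 0, 1, 2]


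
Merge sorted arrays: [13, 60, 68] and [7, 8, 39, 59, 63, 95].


Take 7 from B
Take 8 from B
Take 13 from A
Take 39 from B
Take 59 from B
Take 60 from A
Take 63 from B
Take 68 from A

Merged: [7, 8, 13, 39, 59, 60, 63, 68, 95]


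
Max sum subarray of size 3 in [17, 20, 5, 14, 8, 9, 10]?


[0:3]: 42
[1:4]: 39
[2:5]: 27
[3:6]: 31
[4:7]: 27

Max: 42 at [0:3]


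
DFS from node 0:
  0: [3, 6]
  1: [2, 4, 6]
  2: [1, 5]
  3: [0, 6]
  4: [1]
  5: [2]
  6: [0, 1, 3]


Visit 0, push [6, 3]
Visit 3, push [6]
Visit 6, push [1]
Visit 1, push [4, 2]
Visit 2, push [5]
Visit 5, push []
Visit 4, push []

DFS order: [0, 3, 6, 1, 2, 5, 4]


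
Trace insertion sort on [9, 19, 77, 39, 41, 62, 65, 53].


Initial: [9, 19, 77, 39, 41, 62, 65, 53]
Insert 19: [9, 19, 77, 39, 41, 62, 65, 53]
Insert 77: [9, 19, 77, 39, 41, 62, 65, 53]
Insert 39: [9, 19, 39, 77, 41, 62, 65, 53]
Insert 41: [9, 19, 39, 41, 77, 62, 65, 53]
Insert 62: [9, 19, 39, 41, 62, 77, 65, 53]
Insert 65: [9, 19, 39, 41, 62, 65, 77, 53]
Insert 53: [9, 19, 39, 41, 53, 62, 65, 77]

Sorted: [9, 19, 39, 41, 53, 62, 65, 77]


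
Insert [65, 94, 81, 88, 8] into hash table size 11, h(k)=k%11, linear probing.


Insert 65: h=10 -> slot 10
Insert 94: h=6 -> slot 6
Insert 81: h=4 -> slot 4
Insert 88: h=0 -> slot 0
Insert 8: h=8 -> slot 8

Table: [88, None, None, None, 81, None, 94, None, 8, None, 65]


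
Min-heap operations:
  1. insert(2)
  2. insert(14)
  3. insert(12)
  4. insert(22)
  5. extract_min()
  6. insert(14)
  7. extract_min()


insert(2) -> [2]
insert(14) -> [2, 14]
insert(12) -> [2, 14, 12]
insert(22) -> [2, 14, 12, 22]
extract_min()->2, [12, 14, 22]
insert(14) -> [12, 14, 22, 14]
extract_min()->12, [14, 14, 22]

Final heap: [14, 14, 22]


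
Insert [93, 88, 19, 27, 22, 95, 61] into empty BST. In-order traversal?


Insert 93: root
Insert 88: L from 93
Insert 19: L from 93 -> L from 88
Insert 27: L from 93 -> L from 88 -> R from 19
Insert 22: L from 93 -> L from 88 -> R from 19 -> L from 27
Insert 95: R from 93
Insert 61: L from 93 -> L from 88 -> R from 19 -> R from 27

In-order: [19, 22, 27, 61, 88, 93, 95]


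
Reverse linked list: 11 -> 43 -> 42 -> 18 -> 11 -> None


Step 1: curr=11, set curr.next=prev(None) | reversed so far: 11
Step 2: curr=43, set curr.next=prev(11) | reversed so far: 43 -> 11
Step 3: curr=42, set curr.next=prev(43) | reversed so far: 42 -> 43 -> 11
Step 4: curr=18, set curr.next=prev(42) | reversed so far: 18 -> 42 -> 43 -> 11
Step 5: curr=11, set curr.next=prev(18) | reversed so far: 11 -> 18 -> 42 -> 43 -> 11

11 -> 18 -> 42 -> 43 -> 11 -> None


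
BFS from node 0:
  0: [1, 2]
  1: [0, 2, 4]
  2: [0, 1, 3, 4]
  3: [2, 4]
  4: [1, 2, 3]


Visit 0, enqueue [1, 2]
Visit 1, enqueue [4]
Visit 2, enqueue [3]
Visit 4, enqueue []
Visit 3, enqueue []

BFS order: [0, 1, 2, 4, 3]


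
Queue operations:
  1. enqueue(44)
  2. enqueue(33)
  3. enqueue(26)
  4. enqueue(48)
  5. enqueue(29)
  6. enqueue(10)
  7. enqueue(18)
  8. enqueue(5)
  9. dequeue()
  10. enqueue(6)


enqueue(44) -> [44]
enqueue(33) -> [44, 33]
enqueue(26) -> [44, 33, 26]
enqueue(48) -> [44, 33, 26, 48]
enqueue(29) -> [44, 33, 26, 48, 29]
enqueue(10) -> [44, 33, 26, 48, 29, 10]
enqueue(18) -> [44, 33, 26, 48, 29, 10, 18]
enqueue(5) -> [44, 33, 26, 48, 29, 10, 18, 5]
dequeue()->44, [33, 26, 48, 29, 10, 18, 5]
enqueue(6) -> [33, 26, 48, 29, 10, 18, 5, 6]

Final queue: [33, 26, 48, 29, 10, 18, 5, 6]


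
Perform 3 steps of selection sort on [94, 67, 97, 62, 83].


Initial: [94, 67, 97, 62, 83]
Step 1: min=62 at 3
  Swap: [62, 67, 97, 94, 83]
Step 2: min=67 at 1
  Swap: [62, 67, 97, 94, 83]
Step 3: min=83 at 4
  Swap: [62, 67, 83, 94, 97]

After 3 steps: [62, 67, 83, 94, 97]


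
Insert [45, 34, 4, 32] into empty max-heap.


Insert 45: [45]
Insert 34: [45, 34]
Insert 4: [45, 34, 4]
Insert 32: [45, 34, 4, 32]

Final heap: [45, 34, 4, 32]


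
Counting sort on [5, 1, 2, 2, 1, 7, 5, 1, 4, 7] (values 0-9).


Input: [5, 1, 2, 2, 1, 7, 5, 1, 4, 7]
Counts: [0, 3, 2, 0, 1, 2, 0, 2, 0, 0]

Sorted: [1, 1, 1, 2, 2, 4, 5, 5, 7, 7]


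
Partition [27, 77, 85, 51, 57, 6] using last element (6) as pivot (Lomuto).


Pivot: 6
Place pivot at 0: [6, 77, 85, 51, 57, 27]

Partitioned: [6, 77, 85, 51, 57, 27]


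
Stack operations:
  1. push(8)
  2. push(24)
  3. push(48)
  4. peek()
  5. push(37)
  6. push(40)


push(8) -> [8]
push(24) -> [8, 24]
push(48) -> [8, 24, 48]
peek()->48
push(37) -> [8, 24, 48, 37]
push(40) -> [8, 24, 48, 37, 40]

Final stack: [8, 24, 48, 37, 40]


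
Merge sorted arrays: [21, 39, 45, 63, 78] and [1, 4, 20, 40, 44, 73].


Take 1 from B
Take 4 from B
Take 20 from B
Take 21 from A
Take 39 from A
Take 40 from B
Take 44 from B
Take 45 from A
Take 63 from A
Take 73 from B

Merged: [1, 4, 20, 21, 39, 40, 44, 45, 63, 73, 78]


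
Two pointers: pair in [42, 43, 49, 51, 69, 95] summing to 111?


lo=0(42)+hi=5(95)=137
lo=0(42)+hi=4(69)=111

Yes: 42+69=111


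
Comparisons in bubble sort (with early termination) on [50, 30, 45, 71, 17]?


Algorithm: bubble sort (with early termination)
Input: [50, 30, 45, 71, 17]
Sorted: [17, 30, 45, 50, 71]

10


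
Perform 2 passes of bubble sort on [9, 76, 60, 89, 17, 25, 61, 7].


Initial: [9, 76, 60, 89, 17, 25, 61, 7]
Pass 1: [9, 60, 76, 17, 25, 61, 7, 89] (5 swaps)
Pass 2: [9, 60, 17, 25, 61, 7, 76, 89] (4 swaps)

After 2 passes: [9, 60, 17, 25, 61, 7, 76, 89]


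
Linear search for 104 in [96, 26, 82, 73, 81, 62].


i=0: 96!=104
i=1: 26!=104
i=2: 82!=104
i=3: 73!=104
i=4: 81!=104
i=5: 62!=104

Not found, 6 comps


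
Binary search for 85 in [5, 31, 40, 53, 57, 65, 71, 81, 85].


Step 1: lo=0, hi=8, mid=4, val=57
Step 2: lo=5, hi=8, mid=6, val=71
Step 3: lo=7, hi=8, mid=7, val=81
Step 4: lo=8, hi=8, mid=8, val=85

Found at index 8


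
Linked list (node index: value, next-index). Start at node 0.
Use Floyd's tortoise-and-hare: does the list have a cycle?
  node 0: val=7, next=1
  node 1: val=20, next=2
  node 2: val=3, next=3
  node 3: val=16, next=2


Floyd's tortoise (slow, +1) and hare (fast, +2):
  init: slow=0, fast=0
  step 1: slow=1, fast=2
  step 2: slow=2, fast=2
  slow == fast at node 2: cycle detected

Cycle: yes


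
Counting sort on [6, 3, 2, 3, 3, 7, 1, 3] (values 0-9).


Input: [6, 3, 2, 3, 3, 7, 1, 3]
Counts: [0, 1, 1, 4, 0, 0, 1, 1, 0, 0]

Sorted: [1, 2, 3, 3, 3, 3, 6, 7]


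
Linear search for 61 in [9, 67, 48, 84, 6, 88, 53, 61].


i=0: 9!=61
i=1: 67!=61
i=2: 48!=61
i=3: 84!=61
i=4: 6!=61
i=5: 88!=61
i=6: 53!=61
i=7: 61==61 found!

Found at 7, 8 comps


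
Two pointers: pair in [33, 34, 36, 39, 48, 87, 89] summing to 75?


lo=0(33)+hi=6(89)=122
lo=0(33)+hi=5(87)=120
lo=0(33)+hi=4(48)=81
lo=0(33)+hi=3(39)=72
lo=1(34)+hi=3(39)=73
lo=2(36)+hi=3(39)=75

Yes: 36+39=75


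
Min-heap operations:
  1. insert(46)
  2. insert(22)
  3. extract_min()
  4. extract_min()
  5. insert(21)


insert(46) -> [46]
insert(22) -> [22, 46]
extract_min()->22, [46]
extract_min()->46, []
insert(21) -> [21]

Final heap: [21]


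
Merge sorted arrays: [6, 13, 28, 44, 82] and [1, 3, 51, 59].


Take 1 from B
Take 3 from B
Take 6 from A
Take 13 from A
Take 28 from A
Take 44 from A
Take 51 from B
Take 59 from B

Merged: [1, 3, 6, 13, 28, 44, 51, 59, 82]


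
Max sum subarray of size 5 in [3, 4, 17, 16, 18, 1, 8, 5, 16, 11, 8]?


[0:5]: 58
[1:6]: 56
[2:7]: 60
[3:8]: 48
[4:9]: 48
[5:10]: 41
[6:11]: 48

Max: 60 at [2:7]


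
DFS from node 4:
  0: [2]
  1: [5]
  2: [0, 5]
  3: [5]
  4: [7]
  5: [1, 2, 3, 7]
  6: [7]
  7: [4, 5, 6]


Visit 4, push [7]
Visit 7, push [6, 5]
Visit 5, push [3, 2, 1]
Visit 1, push []
Visit 2, push [0]
Visit 0, push []
Visit 3, push []
Visit 6, push []

DFS order: [4, 7, 5, 1, 2, 0, 3, 6]


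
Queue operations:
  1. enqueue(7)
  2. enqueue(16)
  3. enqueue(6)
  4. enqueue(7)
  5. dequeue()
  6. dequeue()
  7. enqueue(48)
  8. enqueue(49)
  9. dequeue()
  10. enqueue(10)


enqueue(7) -> [7]
enqueue(16) -> [7, 16]
enqueue(6) -> [7, 16, 6]
enqueue(7) -> [7, 16, 6, 7]
dequeue()->7, [16, 6, 7]
dequeue()->16, [6, 7]
enqueue(48) -> [6, 7, 48]
enqueue(49) -> [6, 7, 48, 49]
dequeue()->6, [7, 48, 49]
enqueue(10) -> [7, 48, 49, 10]

Final queue: [7, 48, 49, 10]


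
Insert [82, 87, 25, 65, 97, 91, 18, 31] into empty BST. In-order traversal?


Insert 82: root
Insert 87: R from 82
Insert 25: L from 82
Insert 65: L from 82 -> R from 25
Insert 97: R from 82 -> R from 87
Insert 91: R from 82 -> R from 87 -> L from 97
Insert 18: L from 82 -> L from 25
Insert 31: L from 82 -> R from 25 -> L from 65

In-order: [18, 25, 31, 65, 82, 87, 91, 97]


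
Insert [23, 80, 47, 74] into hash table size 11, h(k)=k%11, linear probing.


Insert 23: h=1 -> slot 1
Insert 80: h=3 -> slot 3
Insert 47: h=3, 1 probes -> slot 4
Insert 74: h=8 -> slot 8

Table: [None, 23, None, 80, 47, None, None, None, 74, None, None]


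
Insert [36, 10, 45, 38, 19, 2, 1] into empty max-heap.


Insert 36: [36]
Insert 10: [36, 10]
Insert 45: [45, 10, 36]
Insert 38: [45, 38, 36, 10]
Insert 19: [45, 38, 36, 10, 19]
Insert 2: [45, 38, 36, 10, 19, 2]
Insert 1: [45, 38, 36, 10, 19, 2, 1]

Final heap: [45, 38, 36, 10, 19, 2, 1]


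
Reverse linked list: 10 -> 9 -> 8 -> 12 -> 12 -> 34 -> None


Step 1: curr=10, set curr.next=prev(None) | reversed so far: 10
Step 2: curr=9, set curr.next=prev(10) | reversed so far: 9 -> 10
Step 3: curr=8, set curr.next=prev(9) | reversed so far: 8 -> 9 -> 10
Step 4: curr=12, set curr.next=prev(8) | reversed so far: 12 -> 8 -> 9 -> 10
Step 5: curr=12, set curr.next=prev(12) | reversed so far: 12 -> 12 -> 8 -> 9 -> 10
Step 6: curr=34, set curr.next=prev(12) | reversed so far: 34 -> 12 -> 12 -> 8 -> 9 -> 10

34 -> 12 -> 12 -> 8 -> 9 -> 10 -> None


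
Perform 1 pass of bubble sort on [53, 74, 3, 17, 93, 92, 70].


Initial: [53, 74, 3, 17, 93, 92, 70]
Pass 1: [53, 3, 17, 74, 92, 70, 93] (4 swaps)

After 1 pass: [53, 3, 17, 74, 92, 70, 93]


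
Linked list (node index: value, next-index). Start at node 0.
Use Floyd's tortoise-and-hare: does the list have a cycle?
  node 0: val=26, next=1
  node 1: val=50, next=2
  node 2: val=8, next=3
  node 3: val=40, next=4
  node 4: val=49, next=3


Floyd's tortoise (slow, +1) and hare (fast, +2):
  init: slow=0, fast=0
  step 1: slow=1, fast=2
  step 2: slow=2, fast=4
  step 3: slow=3, fast=4
  step 4: slow=4, fast=4
  slow == fast at node 4: cycle detected

Cycle: yes


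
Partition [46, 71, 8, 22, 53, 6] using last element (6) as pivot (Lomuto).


Pivot: 6
Place pivot at 0: [6, 71, 8, 22, 53, 46]

Partitioned: [6, 71, 8, 22, 53, 46]


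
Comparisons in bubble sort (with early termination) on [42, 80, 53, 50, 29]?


Algorithm: bubble sort (with early termination)
Input: [42, 80, 53, 50, 29]
Sorted: [29, 42, 50, 53, 80]

10


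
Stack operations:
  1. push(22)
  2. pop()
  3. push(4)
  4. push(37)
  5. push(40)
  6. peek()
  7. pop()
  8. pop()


push(22) -> [22]
pop()->22, []
push(4) -> [4]
push(37) -> [4, 37]
push(40) -> [4, 37, 40]
peek()->40
pop()->40, [4, 37]
pop()->37, [4]

Final stack: [4]


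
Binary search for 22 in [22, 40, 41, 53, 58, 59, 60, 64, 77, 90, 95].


Step 1: lo=0, hi=10, mid=5, val=59
Step 2: lo=0, hi=4, mid=2, val=41
Step 3: lo=0, hi=1, mid=0, val=22

Found at index 0


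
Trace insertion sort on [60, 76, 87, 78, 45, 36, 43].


Initial: [60, 76, 87, 78, 45, 36, 43]
Insert 76: [60, 76, 87, 78, 45, 36, 43]
Insert 87: [60, 76, 87, 78, 45, 36, 43]
Insert 78: [60, 76, 78, 87, 45, 36, 43]
Insert 45: [45, 60, 76, 78, 87, 36, 43]
Insert 36: [36, 45, 60, 76, 78, 87, 43]
Insert 43: [36, 43, 45, 60, 76, 78, 87]

Sorted: [36, 43, 45, 60, 76, 78, 87]


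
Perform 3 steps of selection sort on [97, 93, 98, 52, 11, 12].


Initial: [97, 93, 98, 52, 11, 12]
Step 1: min=11 at 4
  Swap: [11, 93, 98, 52, 97, 12]
Step 2: min=12 at 5
  Swap: [11, 12, 98, 52, 97, 93]
Step 3: min=52 at 3
  Swap: [11, 12, 52, 98, 97, 93]

After 3 steps: [11, 12, 52, 98, 97, 93]


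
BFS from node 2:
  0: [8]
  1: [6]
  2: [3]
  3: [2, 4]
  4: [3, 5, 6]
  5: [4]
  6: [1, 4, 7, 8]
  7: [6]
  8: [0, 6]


Visit 2, enqueue [3]
Visit 3, enqueue [4]
Visit 4, enqueue [5, 6]
Visit 5, enqueue []
Visit 6, enqueue [1, 7, 8]
Visit 1, enqueue []
Visit 7, enqueue []
Visit 8, enqueue [0]
Visit 0, enqueue []

BFS order: [2, 3, 4, 5, 6, 1, 7, 8, 0]


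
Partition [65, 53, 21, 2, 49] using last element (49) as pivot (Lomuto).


Pivot: 49
  21 <= 49: swap -> [21, 53, 65, 2, 49]
  2 <= 49: swap -> [21, 2, 65, 53, 49]
Place pivot at 2: [21, 2, 49, 53, 65]

Partitioned: [21, 2, 49, 53, 65]


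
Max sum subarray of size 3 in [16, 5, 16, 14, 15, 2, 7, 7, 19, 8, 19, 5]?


[0:3]: 37
[1:4]: 35
[2:5]: 45
[3:6]: 31
[4:7]: 24
[5:8]: 16
[6:9]: 33
[7:10]: 34
[8:11]: 46
[9:12]: 32

Max: 46 at [8:11]


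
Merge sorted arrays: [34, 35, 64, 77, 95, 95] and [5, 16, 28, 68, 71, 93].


Take 5 from B
Take 16 from B
Take 28 from B
Take 34 from A
Take 35 from A
Take 64 from A
Take 68 from B
Take 71 from B
Take 77 from A
Take 93 from B

Merged: [5, 16, 28, 34, 35, 64, 68, 71, 77, 93, 95, 95]


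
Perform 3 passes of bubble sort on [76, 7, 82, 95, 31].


Initial: [76, 7, 82, 95, 31]
Pass 1: [7, 76, 82, 31, 95] (2 swaps)
Pass 2: [7, 76, 31, 82, 95] (1 swaps)
Pass 3: [7, 31, 76, 82, 95] (1 swaps)

After 3 passes: [7, 31, 76, 82, 95]


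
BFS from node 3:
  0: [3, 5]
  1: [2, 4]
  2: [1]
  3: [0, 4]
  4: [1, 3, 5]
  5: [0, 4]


Visit 3, enqueue [0, 4]
Visit 0, enqueue [5]
Visit 4, enqueue [1]
Visit 5, enqueue []
Visit 1, enqueue [2]
Visit 2, enqueue []

BFS order: [3, 0, 4, 5, 1, 2]


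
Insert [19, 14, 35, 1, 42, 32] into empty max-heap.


Insert 19: [19]
Insert 14: [19, 14]
Insert 35: [35, 14, 19]
Insert 1: [35, 14, 19, 1]
Insert 42: [42, 35, 19, 1, 14]
Insert 32: [42, 35, 32, 1, 14, 19]

Final heap: [42, 35, 32, 1, 14, 19]


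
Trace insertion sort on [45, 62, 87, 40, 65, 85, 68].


Initial: [45, 62, 87, 40, 65, 85, 68]
Insert 62: [45, 62, 87, 40, 65, 85, 68]
Insert 87: [45, 62, 87, 40, 65, 85, 68]
Insert 40: [40, 45, 62, 87, 65, 85, 68]
Insert 65: [40, 45, 62, 65, 87, 85, 68]
Insert 85: [40, 45, 62, 65, 85, 87, 68]
Insert 68: [40, 45, 62, 65, 68, 85, 87]

Sorted: [40, 45, 62, 65, 68, 85, 87]


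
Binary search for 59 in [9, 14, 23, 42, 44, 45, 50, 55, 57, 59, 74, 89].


Step 1: lo=0, hi=11, mid=5, val=45
Step 2: lo=6, hi=11, mid=8, val=57
Step 3: lo=9, hi=11, mid=10, val=74
Step 4: lo=9, hi=9, mid=9, val=59

Found at index 9


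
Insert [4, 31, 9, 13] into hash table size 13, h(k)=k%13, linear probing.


Insert 4: h=4 -> slot 4
Insert 31: h=5 -> slot 5
Insert 9: h=9 -> slot 9
Insert 13: h=0 -> slot 0

Table: [13, None, None, None, 4, 31, None, None, None, 9, None, None, None]


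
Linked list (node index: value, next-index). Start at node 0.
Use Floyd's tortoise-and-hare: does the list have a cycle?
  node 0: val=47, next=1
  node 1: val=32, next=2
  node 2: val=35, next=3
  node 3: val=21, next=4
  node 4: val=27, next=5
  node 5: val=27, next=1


Floyd's tortoise (slow, +1) and hare (fast, +2):
  init: slow=0, fast=0
  step 1: slow=1, fast=2
  step 2: slow=2, fast=4
  step 3: slow=3, fast=1
  step 4: slow=4, fast=3
  step 5: slow=5, fast=5
  slow == fast at node 5: cycle detected

Cycle: yes


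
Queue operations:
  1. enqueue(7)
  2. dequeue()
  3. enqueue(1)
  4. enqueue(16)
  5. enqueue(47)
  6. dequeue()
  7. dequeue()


enqueue(7) -> [7]
dequeue()->7, []
enqueue(1) -> [1]
enqueue(16) -> [1, 16]
enqueue(47) -> [1, 16, 47]
dequeue()->1, [16, 47]
dequeue()->16, [47]

Final queue: [47]


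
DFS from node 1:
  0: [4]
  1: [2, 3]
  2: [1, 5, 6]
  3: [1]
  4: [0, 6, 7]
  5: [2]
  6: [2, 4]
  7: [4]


Visit 1, push [3, 2]
Visit 2, push [6, 5]
Visit 5, push []
Visit 6, push [4]
Visit 4, push [7, 0]
Visit 0, push []
Visit 7, push []
Visit 3, push []

DFS order: [1, 2, 5, 6, 4, 0, 7, 3]


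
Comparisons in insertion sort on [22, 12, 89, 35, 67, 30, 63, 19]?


Algorithm: insertion sort
Input: [22, 12, 89, 35, 67, 30, 63, 19]
Sorted: [12, 19, 22, 30, 35, 63, 67, 89]

20


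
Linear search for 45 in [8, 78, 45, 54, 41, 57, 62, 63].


i=0: 8!=45
i=1: 78!=45
i=2: 45==45 found!

Found at 2, 3 comps


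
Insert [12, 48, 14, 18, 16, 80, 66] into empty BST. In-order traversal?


Insert 12: root
Insert 48: R from 12
Insert 14: R from 12 -> L from 48
Insert 18: R from 12 -> L from 48 -> R from 14
Insert 16: R from 12 -> L from 48 -> R from 14 -> L from 18
Insert 80: R from 12 -> R from 48
Insert 66: R from 12 -> R from 48 -> L from 80

In-order: [12, 14, 16, 18, 48, 66, 80]


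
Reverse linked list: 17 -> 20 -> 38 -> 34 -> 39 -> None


Step 1: curr=17, set curr.next=prev(None) | reversed so far: 17
Step 2: curr=20, set curr.next=prev(17) | reversed so far: 20 -> 17
Step 3: curr=38, set curr.next=prev(20) | reversed so far: 38 -> 20 -> 17
Step 4: curr=34, set curr.next=prev(38) | reversed so far: 34 -> 38 -> 20 -> 17
Step 5: curr=39, set curr.next=prev(34) | reversed so far: 39 -> 34 -> 38 -> 20 -> 17

39 -> 34 -> 38 -> 20 -> 17 -> None


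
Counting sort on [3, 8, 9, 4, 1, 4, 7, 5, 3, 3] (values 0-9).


Input: [3, 8, 9, 4, 1, 4, 7, 5, 3, 3]
Counts: [0, 1, 0, 3, 2, 1, 0, 1, 1, 1]

Sorted: [1, 3, 3, 3, 4, 4, 5, 7, 8, 9]


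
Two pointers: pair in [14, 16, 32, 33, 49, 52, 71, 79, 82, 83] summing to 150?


lo=0(14)+hi=9(83)=97
lo=1(16)+hi=9(83)=99
lo=2(32)+hi=9(83)=115
lo=3(33)+hi=9(83)=116
lo=4(49)+hi=9(83)=132
lo=5(52)+hi=9(83)=135
lo=6(71)+hi=9(83)=154
lo=6(71)+hi=8(82)=153
lo=6(71)+hi=7(79)=150

Yes: 71+79=150


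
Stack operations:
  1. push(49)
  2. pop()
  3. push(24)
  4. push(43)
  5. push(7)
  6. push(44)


push(49) -> [49]
pop()->49, []
push(24) -> [24]
push(43) -> [24, 43]
push(7) -> [24, 43, 7]
push(44) -> [24, 43, 7, 44]

Final stack: [24, 43, 7, 44]


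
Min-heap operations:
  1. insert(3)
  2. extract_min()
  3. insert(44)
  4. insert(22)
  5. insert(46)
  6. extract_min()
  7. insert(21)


insert(3) -> [3]
extract_min()->3, []
insert(44) -> [44]
insert(22) -> [22, 44]
insert(46) -> [22, 44, 46]
extract_min()->22, [44, 46]
insert(21) -> [21, 46, 44]

Final heap: [21, 46, 44]


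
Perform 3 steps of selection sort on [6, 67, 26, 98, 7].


Initial: [6, 67, 26, 98, 7]
Step 1: min=6 at 0
  Swap: [6, 67, 26, 98, 7]
Step 2: min=7 at 4
  Swap: [6, 7, 26, 98, 67]
Step 3: min=26 at 2
  Swap: [6, 7, 26, 98, 67]

After 3 steps: [6, 7, 26, 98, 67]
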